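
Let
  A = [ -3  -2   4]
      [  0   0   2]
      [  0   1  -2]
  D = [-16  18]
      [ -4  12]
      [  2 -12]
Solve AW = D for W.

W = [[4, 2], [-2, 0], [-2, 6]]

Since A multiplies W on the left, W = A⁻¹D.
A has determinant 6; A⁻¹ = [[-1/3, 0, -2/3], [0, 1, 1], [0, 1/2, 0]].
W = A⁻¹D = [[-1/3, 0, -2/3], [0, 1, 1], [0, 1/2, 0]] · [[-16, 18], [-4, 12], [2, -12]] = [[4, 2], [-2, 0], [-2, 6]].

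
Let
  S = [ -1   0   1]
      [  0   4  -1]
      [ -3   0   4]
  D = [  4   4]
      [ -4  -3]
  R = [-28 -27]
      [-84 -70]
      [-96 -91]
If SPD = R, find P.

P = [[5, 1], [-2, 4], [-1, 2]]

Isolating P: multiply by S⁻¹ from the left and D⁻¹ from the right, so P = S⁻¹RD⁻¹.
S has determinant -4; S⁻¹ = [[-4, 0, 1], [-3/4, 1/4, 1/4], [-3, 0, 1]].
det D = 4, so D⁻¹ = [[-3/4, -1], [1, 1]].
S⁻¹R = [[16, 17], [-24, -20], [-12, -10]].
P = (S⁻¹R)D⁻¹ = [[5, 1], [-2, 4], [-1, 2]].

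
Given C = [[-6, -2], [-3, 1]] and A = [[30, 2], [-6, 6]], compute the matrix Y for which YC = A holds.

Y = [[-3, -4], [-1, 4]]

Right-multiplying both sides by C⁻¹ gives Y = AC⁻¹.
det C = -12, so C⁻¹ = [[-1/12, -1/6], [-1/4, 1/2]].
Y = AC⁻¹ = [[30, 2], [-6, 6]] · [[-1/12, -1/6], [-1/4, 1/2]] = [[-3, -4], [-1, 4]].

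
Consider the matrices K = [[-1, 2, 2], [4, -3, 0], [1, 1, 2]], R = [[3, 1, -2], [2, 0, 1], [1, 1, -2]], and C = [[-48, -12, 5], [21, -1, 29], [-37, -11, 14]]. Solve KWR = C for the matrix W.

Left-multiply by K⁻¹ and right-multiply by R⁻¹: W = K⁻¹CR⁻¹.
K has determinant 4; K⁻¹ = [[-3/2, -1/2, 3/2], [-2, -1, 2], [7/4, 3/4, -5/4]].
R has determinant -2; R⁻¹ = [[1/2, 0, -1/2], [-5/2, 2, 7/2], [-1, 1, 1]].
K⁻¹C = [[6, 2, -1], [1, 3, -11], [-22, -8, 13]].
W = (K⁻¹C)R⁻¹ = [[-1, 3, 3], [4, -5, -1], [-4, -3, -4]].

W = [[-1, 3, 3], [4, -5, -1], [-4, -3, -4]]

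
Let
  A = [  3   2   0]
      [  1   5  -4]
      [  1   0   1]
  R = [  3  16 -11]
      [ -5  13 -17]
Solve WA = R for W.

Right-multiplying both sides by A⁻¹ gives W = RA⁻¹.
A has determinant 5; A⁻¹ = [[1, -2/5, -8/5], [-1, 3/5, 12/5], [-1, 2/5, 13/5]].
W = RA⁻¹ = [[3, 16, -11], [-5, 13, -17]] · [[1, -2/5, -8/5], [-1, 3/5, 12/5], [-1, 2/5, 13/5]] = [[-2, 4, 5], [-1, 3, -5]].

W = [[-2, 4, 5], [-1, 3, -5]]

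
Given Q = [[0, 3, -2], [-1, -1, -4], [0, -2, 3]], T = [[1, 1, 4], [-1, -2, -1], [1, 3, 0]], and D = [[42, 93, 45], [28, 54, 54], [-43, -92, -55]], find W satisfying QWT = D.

W = [[0, -1, -1], [0, -5, 3], [-3, 3, -3]]

W = Q⁻¹DT⁻¹ (apply Q⁻¹ on the left and T⁻¹ on the right).
Q has determinant 5; Q⁻¹ = [[-11/5, -1, -14/5], [3/5, 0, 2/5], [2/5, 0, 3/5]].
det T = -2; the adjugate gives T⁻¹ = [[-3/2, -6, -7/2], [1/2, 2, 3/2], [1/2, 1, 1/2]].
Q⁻¹D = [[0, -1, 1], [8, 19, 5], [-9, -18, -15]].
W = (Q⁻¹D)T⁻¹ = [[0, -1, -1], [0, -5, 3], [-3, 3, -3]].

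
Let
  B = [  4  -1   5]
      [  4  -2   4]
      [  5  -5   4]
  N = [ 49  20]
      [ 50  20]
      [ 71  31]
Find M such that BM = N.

Since B multiplies M on the left, M = B⁻¹N.
B has determinant -6; B⁻¹ = [[-2, 7/2, -1], [-2/3, 3/2, -2/3], [5/3, -5/2, 2/3]].
M = B⁻¹N = [[-2, 7/2, -1], [-2/3, 3/2, -2/3], [5/3, -5/2, 2/3]] · [[49, 20], [50, 20], [71, 31]] = [[6, -1], [-5, -4], [4, 4]].

M = [[6, -1], [-5, -4], [4, 4]]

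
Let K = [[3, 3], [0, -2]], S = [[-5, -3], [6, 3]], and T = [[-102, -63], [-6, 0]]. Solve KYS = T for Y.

Y = K⁻¹TS⁻¹ (apply K⁻¹ on the left and S⁻¹ on the right).
det K = -6, so K⁻¹ = [[1/3, 1/2], [0, -1/2]].
S has determinant 3; S⁻¹ = [[1, 1], [-2, -5/3]].
K⁻¹T = [[-37, -21], [3, 0]].
Y = (K⁻¹T)S⁻¹ = [[5, -2], [3, 3]].

Y = [[5, -2], [3, 3]]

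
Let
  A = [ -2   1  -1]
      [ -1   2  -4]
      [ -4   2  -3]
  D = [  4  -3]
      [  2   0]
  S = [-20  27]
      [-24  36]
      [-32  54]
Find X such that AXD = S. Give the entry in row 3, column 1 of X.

0

X = A⁻¹SD⁻¹ (apply A⁻¹ on the left and D⁻¹ on the right).
det A = 3; the adjugate gives A⁻¹ = [[2/3, 1/3, -2/3], [13/3, 2/3, -7/3], [2, 0, -1]].
det D = 6; the adjugate gives D⁻¹ = [[0, 1/2], [-1/3, 2/3]].
A⁻¹S = [[0, -6], [-28, 15], [-8, 0]].
X = (A⁻¹S)D⁻¹ = [[2, -4], [-5, -4], [0, -4]].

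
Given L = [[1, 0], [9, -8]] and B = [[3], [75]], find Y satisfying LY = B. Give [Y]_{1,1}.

3

L is on the left of Y, so left-multiply by L⁻¹: Y = L⁻¹B.
det L = -8, so L⁻¹ = [[1, 0], [9/8, -1/8]].
Y = L⁻¹B = [[1, 0], [9/8, -1/8]] · [[3], [75]] = [[3], [-6]].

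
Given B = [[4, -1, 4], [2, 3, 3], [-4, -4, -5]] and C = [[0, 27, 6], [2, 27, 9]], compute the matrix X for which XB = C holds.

Since B sits to the right of X, X = CB⁻¹.
det B = 6, so B⁻¹ = [[-1/2, -7/2, -5/2], [-1/3, -2/3, -2/3], [2/3, 10/3, 7/3]].
X = CB⁻¹ = [[0, 27, 6], [2, 27, 9]] · [[-1/2, -7/2, -5/2], [-1/3, -2/3, -2/3], [2/3, 10/3, 7/3]] = [[-5, 2, -4], [-4, 5, -2]].

X = [[-5, 2, -4], [-4, 5, -2]]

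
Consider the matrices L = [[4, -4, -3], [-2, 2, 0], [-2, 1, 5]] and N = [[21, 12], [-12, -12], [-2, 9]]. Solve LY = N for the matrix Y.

L is on the left of Y, so left-multiply by L⁻¹: Y = L⁻¹N.
L has determinant -6; L⁻¹ = [[-5/3, -17/6, -1], [-5/3, -7/3, -1], [-1/3, -2/3, 0]].
Y = L⁻¹N = [[-5/3, -17/6, -1], [-5/3, -7/3, -1], [-1/3, -2/3, 0]] · [[21, 12], [-12, -12], [-2, 9]] = [[1, 5], [-5, -1], [1, 4]].

Y = [[1, 5], [-5, -1], [1, 4]]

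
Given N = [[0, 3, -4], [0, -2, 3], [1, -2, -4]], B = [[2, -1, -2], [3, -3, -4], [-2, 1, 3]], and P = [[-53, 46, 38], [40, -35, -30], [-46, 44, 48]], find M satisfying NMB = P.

M = N⁻¹PB⁻¹ (apply N⁻¹ on the left and B⁻¹ on the right).
det N = 1; the adjugate gives N⁻¹ = [[14, 20, 1], [3, 4, 0], [2, 3, 0]].
det B = -3, so B⁻¹ = [[5/3, -1/3, 2/3], [1/3, -2/3, -2/3], [1, 0, 1]].
N⁻¹P = [[12, -12, -20], [1, -2, -6], [14, -13, -14]].
M = (N⁻¹P)B⁻¹ = [[-4, 4, -4], [-5, 1, -4], [5, 4, 4]].

M = [[-4, 4, -4], [-5, 1, -4], [5, 4, 4]]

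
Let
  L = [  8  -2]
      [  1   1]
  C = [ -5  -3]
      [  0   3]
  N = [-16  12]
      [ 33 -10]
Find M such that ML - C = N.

M = [[-3, 3], [4, 1]]

ML = N + C = [[-21, 9], [33, -7]].
L is on the right of M, so right-multiply by L⁻¹: M = (N + C)L⁻¹.
det L = 10; the adjugate gives L⁻¹ = [[1/10, 1/5], [-1/10, 4/5]].
M = (N + C)L⁻¹ = [[-3, 3], [4, 1]].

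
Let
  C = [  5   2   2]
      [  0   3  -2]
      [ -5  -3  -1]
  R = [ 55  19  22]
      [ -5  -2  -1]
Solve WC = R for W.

Since C sits to the right of W, W = RC⁻¹.
C has determinant 5; C⁻¹ = [[-9/5, -4/5, -2], [2, 1, 2], [3, 1, 3]].
W = RC⁻¹ = [[55, 19, 22], [-5, -2, -1]] · [[-9/5, -4/5, -2], [2, 1, 2], [3, 1, 3]] = [[5, -3, -6], [2, 1, 3]].

W = [[5, -3, -6], [2, 1, 3]]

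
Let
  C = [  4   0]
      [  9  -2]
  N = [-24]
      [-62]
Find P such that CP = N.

P = [[-6], [4]]

Since C multiplies P on the left, P = C⁻¹N.
det C = -8; the adjugate gives C⁻¹ = [[1/4, 0], [9/8, -1/2]].
P = C⁻¹N = [[1/4, 0], [9/8, -1/2]] · [[-24], [-62]] = [[-6], [4]].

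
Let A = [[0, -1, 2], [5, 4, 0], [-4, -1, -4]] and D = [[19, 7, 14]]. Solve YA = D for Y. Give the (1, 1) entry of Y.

-5

Right-multiplying both sides by A⁻¹ gives Y = DA⁻¹.
A has determinant 2; A⁻¹ = [[-8, -3, -4], [10, 4, 5], [11/2, 2, 5/2]].
Y = DA⁻¹ = [[19, 7, 14]] · [[-8, -3, -4], [10, 4, 5], [11/2, 2, 5/2]] = [[-5, -1, -6]].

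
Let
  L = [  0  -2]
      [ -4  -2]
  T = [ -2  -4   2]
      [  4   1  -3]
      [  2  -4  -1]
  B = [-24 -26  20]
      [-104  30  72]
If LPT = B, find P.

Isolating P: multiply by L⁻¹ from the left and T⁻¹ from the right, so P = L⁻¹BT⁻¹.
L has determinant -8; L⁻¹ = [[1/4, -1/4], [-1/2, 0]].
det T = -2; the adjugate gives T⁻¹ = [[13/2, 6, -5], [1, 1, -1], [9, 8, -7]].
L⁻¹B = [[20, -14, -13], [12, 13, -10]].
P = (L⁻¹B)T⁻¹ = [[-1, 2, 5], [1, 5, -3]].

P = [[-1, 2, 5], [1, 5, -3]]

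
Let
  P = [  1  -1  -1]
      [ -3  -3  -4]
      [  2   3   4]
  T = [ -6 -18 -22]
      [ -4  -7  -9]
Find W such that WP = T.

Right-multiplying both sides by P⁻¹ gives W = TP⁻¹.
P has determinant -1; P⁻¹ = [[0, -1, -1], [-4, -6, -7], [3, 5, 6]].
W = TP⁻¹ = [[-6, -18, -22], [-4, -7, -9]] · [[0, -1, -1], [-4, -6, -7], [3, 5, 6]] = [[6, 4, 0], [1, 1, -1]].

W = [[6, 4, 0], [1, 1, -1]]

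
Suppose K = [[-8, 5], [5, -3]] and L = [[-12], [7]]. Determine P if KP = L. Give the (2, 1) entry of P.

Left-multiplying both sides by K⁻¹ gives P = K⁻¹L.
det K = -1, so K⁻¹ = [[3, 5], [5, 8]].
P = K⁻¹L = [[3, 5], [5, 8]] · [[-12], [7]] = [[-1], [-4]].

-4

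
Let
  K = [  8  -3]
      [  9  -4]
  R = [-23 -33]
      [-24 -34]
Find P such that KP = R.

P = [[-4, -6], [-3, -5]]

Left-multiplying both sides by K⁻¹ gives P = K⁻¹R.
det K = -5, so K⁻¹ = [[4/5, -3/5], [9/5, -8/5]].
P = K⁻¹R = [[4/5, -3/5], [9/5, -8/5]] · [[-23, -33], [-24, -34]] = [[-4, -6], [-3, -5]].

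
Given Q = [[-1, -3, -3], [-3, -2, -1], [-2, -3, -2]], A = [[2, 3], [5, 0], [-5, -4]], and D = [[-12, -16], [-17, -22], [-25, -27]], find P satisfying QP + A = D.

QP = D − A = [[-14, -19], [-22, -22], [-20, -23]].
Left-multiplying both sides by Q⁻¹ gives P = Q⁻¹(D − A).
det Q = -4, so Q⁻¹ = [[-1/4, -3/4, 3/4], [1, 1, -2], [-5/4, -3/4, 7/4]].
P = Q⁻¹(D − A) = [[5, 4], [4, 5], [-1, 0]].

P = [[5, 4], [4, 5], [-1, 0]]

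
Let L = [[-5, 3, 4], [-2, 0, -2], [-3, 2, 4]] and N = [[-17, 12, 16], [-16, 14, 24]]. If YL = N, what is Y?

Y = [[6, -2, -3], [6, -4, -2]]

Since L sits to the right of Y, Y = NL⁻¹.
det L = 6, so L⁻¹ = [[2/3, -2/3, -1], [7/3, -4/3, -3], [-2/3, 1/6, 1]].
Y = NL⁻¹ = [[-17, 12, 16], [-16, 14, 24]] · [[2/3, -2/3, -1], [7/3, -4/3, -3], [-2/3, 1/6, 1]] = [[6, -2, -3], [6, -4, -2]].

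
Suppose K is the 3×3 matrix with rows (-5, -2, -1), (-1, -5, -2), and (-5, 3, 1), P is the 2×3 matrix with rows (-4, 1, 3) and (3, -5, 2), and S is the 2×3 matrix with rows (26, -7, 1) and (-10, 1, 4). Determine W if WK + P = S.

W = [[-2, 0, -4], [-3, 3, 5]]

WK = S − P = [[30, -8, -2], [-13, 6, 2]].
Right-multiplying both sides by K⁻¹ gives W = (S − P)K⁻¹.
det K = 1, so K⁻¹ = [[1, -1, -1], [11, -10, -9], [-28, 25, 23]].
W = (S − P)K⁻¹ = [[-2, 0, -4], [-3, 3, 5]].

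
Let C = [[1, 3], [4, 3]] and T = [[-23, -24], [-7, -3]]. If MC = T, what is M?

Right-multiplying both sides by C⁻¹ gives M = TC⁻¹.
C has determinant -9; C⁻¹ = [[-1/3, 1/3], [4/9, -1/9]].
M = TC⁻¹ = [[-23, -24], [-7, -3]] · [[-1/3, 1/3], [4/9, -1/9]] = [[-3, -5], [1, -2]].

M = [[-3, -5], [1, -2]]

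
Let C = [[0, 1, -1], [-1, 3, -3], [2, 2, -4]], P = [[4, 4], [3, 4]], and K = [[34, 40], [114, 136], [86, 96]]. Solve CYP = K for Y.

Y = [[0, -4], [1, 3], [-3, -3]]

Y = C⁻¹KP⁻¹ (apply C⁻¹ on the left and P⁻¹ on the right).
det C = -2, so C⁻¹ = [[3, -1, 0], [5, -1, -1/2], [4, -1, -1/2]].
det P = 4, so P⁻¹ = [[1, -1], [-3/4, 1]].
C⁻¹K = [[-12, -16], [13, 16], [-21, -24]].
Y = (C⁻¹K)P⁻¹ = [[0, -4], [1, 3], [-3, -3]].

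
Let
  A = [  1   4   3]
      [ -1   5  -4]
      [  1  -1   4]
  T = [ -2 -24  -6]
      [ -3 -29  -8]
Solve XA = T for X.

Right-multiplying both sides by A⁻¹ gives X = TA⁻¹.
A has determinant 4; A⁻¹ = [[4, -19/4, -31/4], [0, 1/4, 1/4], [-1, 5/4, 9/4]].
X = TA⁻¹ = [[-2, -24, -6], [-3, -29, -8]] · [[4, -19/4, -31/4], [0, 1/4, 1/4], [-1, 5/4, 9/4]] = [[-2, -4, -4], [-4, -3, -2]].

X = [[-2, -4, -4], [-4, -3, -2]]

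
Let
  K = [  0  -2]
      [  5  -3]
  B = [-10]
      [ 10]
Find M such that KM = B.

M = [[5], [5]]

Left-multiplying both sides by K⁻¹ gives M = K⁻¹B.
det K = 10; the adjugate gives K⁻¹ = [[-3/10, 1/5], [-1/2, 0]].
M = K⁻¹B = [[-3/10, 1/5], [-1/2, 0]] · [[-10], [10]] = [[5], [5]].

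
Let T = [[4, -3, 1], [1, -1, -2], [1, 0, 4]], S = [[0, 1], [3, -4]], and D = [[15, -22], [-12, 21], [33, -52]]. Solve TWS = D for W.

W = [[4, 3], [5, 3], [-3, 2]]

Isolating W: multiply by T⁻¹ from the left and S⁻¹ from the right, so W = T⁻¹DS⁻¹.
T has determinant 3; T⁻¹ = [[-4/3, 4, 7/3], [-2, 5, 3], [1/3, -1, -1/3]].
S has determinant -3; S⁻¹ = [[4/3, 1/3], [1, 0]].
T⁻¹D = [[9, -8], [9, -7], [6, -11]].
W = (T⁻¹D)S⁻¹ = [[4, 3], [5, 3], [-3, 2]].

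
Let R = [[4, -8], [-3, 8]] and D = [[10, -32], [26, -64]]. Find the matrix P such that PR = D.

R is on the right of P, so right-multiply by R⁻¹: P = DR⁻¹.
det R = 8, so R⁻¹ = [[1, 1], [3/8, 1/2]].
P = DR⁻¹ = [[10, -32], [26, -64]] · [[1, 1], [3/8, 1/2]] = [[-2, -6], [2, -6]].

P = [[-2, -6], [2, -6]]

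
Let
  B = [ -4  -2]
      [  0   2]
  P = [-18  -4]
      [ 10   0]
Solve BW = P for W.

W = [[2, 1], [5, 0]]

Left-multiplying both sides by B⁻¹ gives W = B⁻¹P.
det B = -8, so B⁻¹ = [[-1/4, -1/4], [0, 1/2]].
W = B⁻¹P = [[-1/4, -1/4], [0, 1/2]] · [[-18, -4], [10, 0]] = [[2, 1], [5, 0]].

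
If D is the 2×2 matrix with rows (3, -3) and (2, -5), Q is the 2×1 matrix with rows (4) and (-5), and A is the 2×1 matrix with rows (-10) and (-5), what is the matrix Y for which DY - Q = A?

DY = A + Q = [[-6], [-10]].
Since D multiplies Y on the left, Y = D⁻¹(A + Q).
det D = -9; the adjugate gives D⁻¹ = [[5/9, -1/3], [2/9, -1/3]].
Y = D⁻¹(A + Q) = [[0], [2]].

Y = [[0], [2]]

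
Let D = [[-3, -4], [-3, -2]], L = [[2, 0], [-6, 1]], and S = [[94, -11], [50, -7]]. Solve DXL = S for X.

X = [[2, 1], [-5, 2]]

X = D⁻¹SL⁻¹ (apply D⁻¹ on the left and L⁻¹ on the right).
det D = -6; the adjugate gives D⁻¹ = [[1/3, -2/3], [-1/2, 1/2]].
L has determinant 2; L⁻¹ = [[1/2, 0], [3, 1]].
D⁻¹S = [[-2, 1], [-22, 2]].
X = (D⁻¹S)L⁻¹ = [[2, 1], [-5, 2]].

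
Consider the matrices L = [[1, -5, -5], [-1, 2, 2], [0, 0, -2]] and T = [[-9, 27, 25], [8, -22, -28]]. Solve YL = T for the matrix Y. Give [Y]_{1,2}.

L is on the right of Y, so right-multiply by L⁻¹: Y = TL⁻¹.
det L = 6; the adjugate gives L⁻¹ = [[-2/3, -5/3, 0], [-1/3, -1/3, 1/2], [0, 0, -1/2]].
Y = TL⁻¹ = [[-9, 27, 25], [8, -22, -28]] · [[-2/3, -5/3, 0], [-1/3, -1/3, 1/2], [0, 0, -1/2]] = [[-3, 6, 1], [2, -6, 3]].

6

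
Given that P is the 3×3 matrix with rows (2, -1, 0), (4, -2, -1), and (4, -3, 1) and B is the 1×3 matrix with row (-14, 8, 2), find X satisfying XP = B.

X = [[1, -3, -1]]

Right-multiplying both sides by P⁻¹ gives X = BP⁻¹.
det P = -2; the adjugate gives P⁻¹ = [[5/2, -1/2, -1/2], [4, -1, -1], [2, -1, 0]].
X = BP⁻¹ = [[-14, 8, 2]] · [[5/2, -1/2, -1/2], [4, -1, -1], [2, -1, 0]] = [[1, -3, -1]].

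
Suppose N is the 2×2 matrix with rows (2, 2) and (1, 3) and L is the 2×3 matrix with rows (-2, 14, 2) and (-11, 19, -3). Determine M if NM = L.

M = [[4, 1, 3], [-5, 6, -2]]

N is on the left of M, so left-multiply by N⁻¹: M = N⁻¹L.
det N = 4, so N⁻¹ = [[3/4, -1/2], [-1/4, 1/2]].
M = N⁻¹L = [[3/4, -1/2], [-1/4, 1/2]] · [[-2, 14, 2], [-11, 19, -3]] = [[4, 1, 3], [-5, 6, -2]].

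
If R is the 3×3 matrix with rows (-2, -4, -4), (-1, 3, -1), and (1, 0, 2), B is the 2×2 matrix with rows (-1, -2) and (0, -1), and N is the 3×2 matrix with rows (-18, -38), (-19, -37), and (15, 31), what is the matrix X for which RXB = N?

X = [[-5, 3], [3, 0], [-5, -2]]

X = R⁻¹NB⁻¹ (apply R⁻¹ on the left and B⁻¹ on the right).
det R = -4, so R⁻¹ = [[-3/2, -2, -4], [-1/4, 0, -1/2], [3/4, 1, 5/2]].
det B = 1, so B⁻¹ = [[-1, 2], [0, -1]].
R⁻¹N = [[5, 7], [-3, -6], [5, 12]].
X = (R⁻¹N)B⁻¹ = [[-5, 3], [3, 0], [-5, -2]].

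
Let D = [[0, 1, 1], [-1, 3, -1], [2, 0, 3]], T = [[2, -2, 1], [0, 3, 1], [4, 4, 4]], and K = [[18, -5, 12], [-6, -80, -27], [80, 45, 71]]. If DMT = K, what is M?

Left-multiply by D⁻¹ and right-multiply by T⁻¹: M = D⁻¹KT⁻¹.
det D = -5, so D⁻¹ = [[-9/5, 3/5, 4/5], [-1/5, 2/5, 1/5], [6/5, -2/5, -1/5]].
det T = -4; the adjugate gives T⁻¹ = [[-2, -3, 5/4], [-1, -1, 1/2], [3, 4, -3/2]].
D⁻¹K = [[28, -3, 19], [10, -22, 1], [8, 17, 11]].
M = (D⁻¹K)T⁻¹ = [[4, -5, 5], [5, -4, 0], [0, 3, 2]].

M = [[4, -5, 5], [5, -4, 0], [0, 3, 2]]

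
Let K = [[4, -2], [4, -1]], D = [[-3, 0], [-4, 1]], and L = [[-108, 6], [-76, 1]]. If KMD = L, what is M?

M = K⁻¹LD⁻¹ (apply K⁻¹ on the left and D⁻¹ on the right).
det K = 4, so K⁻¹ = [[-1/4, 1/2], [-1, 1]].
det D = -3, so D⁻¹ = [[-1/3, 0], [-4/3, 1]].
K⁻¹L = [[-11, -1], [32, -5]].
M = (K⁻¹L)D⁻¹ = [[5, -1], [-4, -5]].

M = [[5, -1], [-4, -5]]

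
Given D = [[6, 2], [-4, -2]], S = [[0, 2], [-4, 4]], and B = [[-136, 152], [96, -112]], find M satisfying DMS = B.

M = [[0, 5], [4, 2]]

Isolating M: multiply by D⁻¹ from the left and S⁻¹ from the right, so M = D⁻¹BS⁻¹.
det D = -4, so D⁻¹ = [[1/2, 1/2], [-1, -3/2]].
S has determinant 8; S⁻¹ = [[1/2, -1/4], [1/2, 0]].
D⁻¹B = [[-20, 20], [-8, 16]].
M = (D⁻¹B)S⁻¹ = [[0, 5], [4, 2]].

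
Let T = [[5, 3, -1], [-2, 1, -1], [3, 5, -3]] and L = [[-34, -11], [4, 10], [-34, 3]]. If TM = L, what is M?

Since T multiplies M on the left, M = T⁻¹L.
T has determinant -4; T⁻¹ = [[-1/2, -1, 1/2], [9/4, 3, -7/4], [13/4, 4, -11/4]].
M = T⁻¹L = [[-1/2, -1, 1/2], [9/4, 3, -7/4], [13/4, 4, -11/4]] · [[-34, -11], [4, 10], [-34, 3]] = [[-4, -3], [-5, 0], [-1, -4]].

M = [[-4, -3], [-5, 0], [-1, -4]]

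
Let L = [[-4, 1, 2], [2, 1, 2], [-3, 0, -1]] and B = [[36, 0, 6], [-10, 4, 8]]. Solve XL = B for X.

L is on the right of X, so right-multiply by L⁻¹: X = BL⁻¹.
det L = 6; the adjugate gives L⁻¹ = [[-1/6, 1/6, 0], [-2/3, 5/3, 2], [1/2, -1/2, -1]].
X = BL⁻¹ = [[36, 0, 6], [-10, 4, 8]] · [[-1/6, 1/6, 0], [-2/3, 5/3, 2], [1/2, -1/2, -1]] = [[-3, 3, -6], [3, 1, 0]].

X = [[-3, 3, -6], [3, 1, 0]]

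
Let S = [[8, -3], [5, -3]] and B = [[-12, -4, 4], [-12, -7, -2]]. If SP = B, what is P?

P = [[0, 1, 2], [4, 4, 4]]

Left-multiplying both sides by S⁻¹ gives P = S⁻¹B.
det S = -9, so S⁻¹ = [[1/3, -1/3], [5/9, -8/9]].
P = S⁻¹B = [[1/3, -1/3], [5/9, -8/9]] · [[-12, -4, 4], [-12, -7, -2]] = [[0, 1, 2], [4, 4, 4]].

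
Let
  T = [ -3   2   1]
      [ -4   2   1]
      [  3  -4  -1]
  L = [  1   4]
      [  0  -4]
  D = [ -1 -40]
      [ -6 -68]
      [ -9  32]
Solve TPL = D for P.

Left-multiply by T⁻¹ and right-multiply by L⁻¹: P = T⁻¹DL⁻¹.
T has determinant 2; T⁻¹ = [[1, -1, 0], [-1/2, 0, -1/2], [5, -3, 1]].
det L = -4, so L⁻¹ = [[1, 1], [0, -1/4]].
T⁻¹D = [[5, 28], [5, 4], [4, 36]].
P = (T⁻¹D)L⁻¹ = [[5, -2], [5, 4], [4, -5]].

P = [[5, -2], [5, 4], [4, -5]]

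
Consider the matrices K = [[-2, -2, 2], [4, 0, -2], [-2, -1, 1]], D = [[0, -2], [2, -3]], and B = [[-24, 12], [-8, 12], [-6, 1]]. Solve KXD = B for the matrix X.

Isolating X: multiply by K⁻¹ from the left and D⁻¹ from the right, so X = K⁻¹BD⁻¹.
det K = -4; the adjugate gives K⁻¹ = [[1/2, 0, -1], [0, -1/2, -1], [1, -1/2, -2]].
det D = 4, so D⁻¹ = [[-3/4, 1/2], [-1/2, 0]].
K⁻¹B = [[-6, 5], [10, -7], [-8, 4]].
X = (K⁻¹B)D⁻¹ = [[2, -3], [-4, 5], [4, -4]].

X = [[2, -3], [-4, 5], [4, -4]]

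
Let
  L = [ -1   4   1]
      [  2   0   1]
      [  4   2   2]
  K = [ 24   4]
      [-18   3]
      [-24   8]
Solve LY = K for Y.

Left-multiplying both sides by L⁻¹ gives Y = L⁻¹K.
L has determinant 6; L⁻¹ = [[-1/3, -1, 2/3], [0, -1, 1/2], [2/3, 3, -4/3]].
Y = L⁻¹K = [[-1/3, -1, 2/3], [0, -1, 1/2], [2/3, 3, -4/3]] · [[24, 4], [-18, 3], [-24, 8]] = [[-6, 1], [6, 1], [-6, 1]].

Y = [[-6, 1], [6, 1], [-6, 1]]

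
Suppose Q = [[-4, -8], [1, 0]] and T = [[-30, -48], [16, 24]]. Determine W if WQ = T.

Right-multiplying both sides by Q⁻¹ gives W = TQ⁻¹.
det Q = 8; the adjugate gives Q⁻¹ = [[0, 1], [-1/8, -1/2]].
W = TQ⁻¹ = [[-30, -48], [16, 24]] · [[0, 1], [-1/8, -1/2]] = [[6, -6], [-3, 4]].

W = [[6, -6], [-3, 4]]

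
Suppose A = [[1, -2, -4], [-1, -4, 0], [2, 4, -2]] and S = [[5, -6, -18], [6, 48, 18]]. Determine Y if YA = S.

Y = [[5, -2, -1], [-6, -6, 3]]

Right-multiplying both sides by A⁻¹ gives Y = SA⁻¹.
det A = -4; the adjugate gives A⁻¹ = [[-2, 5, 4], [1/2, -3/2, -1], [-1, 2, 3/2]].
Y = SA⁻¹ = [[5, -6, -18], [6, 48, 18]] · [[-2, 5, 4], [1/2, -3/2, -1], [-1, 2, 3/2]] = [[5, -2, -1], [-6, -6, 3]].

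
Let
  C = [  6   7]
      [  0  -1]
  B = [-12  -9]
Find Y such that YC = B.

Y = [[-2, -5]]

Right-multiplying both sides by C⁻¹ gives Y = BC⁻¹.
C has determinant -6; C⁻¹ = [[1/6, 7/6], [0, -1]].
Y = BC⁻¹ = [[-12, -9]] · [[1/6, 7/6], [0, -1]] = [[-2, -5]].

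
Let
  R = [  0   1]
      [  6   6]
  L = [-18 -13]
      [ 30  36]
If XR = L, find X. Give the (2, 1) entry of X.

Since R sits to the right of X, X = LR⁻¹.
det R = -6, so R⁻¹ = [[-1, 1/6], [1, 0]].
X = LR⁻¹ = [[-18, -13], [30, 36]] · [[-1, 1/6], [1, 0]] = [[5, -3], [6, 5]].

6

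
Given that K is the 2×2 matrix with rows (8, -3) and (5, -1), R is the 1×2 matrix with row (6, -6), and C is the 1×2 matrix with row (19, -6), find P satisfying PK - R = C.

PK = C + R = [[25, -12]].
Since K sits to the right of P, P = (C + R)K⁻¹.
K has determinant 7; K⁻¹ = [[-1/7, 3/7], [-5/7, 8/7]].
P = (C + R)K⁻¹ = [[5, -3]].

P = [[5, -3]]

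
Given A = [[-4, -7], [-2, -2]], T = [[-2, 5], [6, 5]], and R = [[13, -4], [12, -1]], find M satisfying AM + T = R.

AM = R − T = [[15, -9], [6, -6]].
Left-multiplying both sides by A⁻¹ gives M = A⁻¹(R − T).
A has determinant -6; A⁻¹ = [[1/3, -7/6], [-1/3, 2/3]].
M = A⁻¹(R − T) = [[-2, 4], [-1, -1]].

M = [[-2, 4], [-1, -1]]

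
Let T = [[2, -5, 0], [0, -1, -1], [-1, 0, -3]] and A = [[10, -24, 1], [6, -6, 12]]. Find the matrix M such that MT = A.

M = [[5, -1, 0], [0, 6, -6]]

Right-multiplying both sides by T⁻¹ gives M = AT⁻¹.
T has determinant 1; T⁻¹ = [[3, -15, 5], [1, -6, 2], [-1, 5, -2]].
M = AT⁻¹ = [[10, -24, 1], [6, -6, 12]] · [[3, -15, 5], [1, -6, 2], [-1, 5, -2]] = [[5, -1, 0], [0, 6, -6]].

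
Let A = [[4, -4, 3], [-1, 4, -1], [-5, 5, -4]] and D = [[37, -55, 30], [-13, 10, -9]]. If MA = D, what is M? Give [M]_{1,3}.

Since A sits to the right of M, M = DA⁻¹.
det A = -3, so A⁻¹ = [[11/3, 1/3, 8/3], [-1/3, 1/3, -1/3], [-5, 0, -4]].
M = DA⁻¹ = [[37, -55, 30], [-13, 10, -9]] · [[11/3, 1/3, 8/3], [-1/3, 1/3, -1/3], [-5, 0, -4]] = [[4, -6, -3], [-6, -1, -2]].

-3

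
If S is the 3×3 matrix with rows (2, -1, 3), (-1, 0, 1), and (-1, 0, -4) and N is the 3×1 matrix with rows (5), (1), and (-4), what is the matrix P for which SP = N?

Left-multiplying both sides by S⁻¹ gives P = S⁻¹N.
S has determinant 5; S⁻¹ = [[0, -4/5, -1/5], [-1, -1, -1], [0, 1/5, -1/5]].
P = S⁻¹N = [[0, -4/5, -1/5], [-1, -1, -1], [0, 1/5, -1/5]] · [[5], [1], [-4]] = [[0], [-2], [1]].

P = [[0], [-2], [1]]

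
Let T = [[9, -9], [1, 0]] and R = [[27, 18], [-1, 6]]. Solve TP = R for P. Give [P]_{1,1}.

-1

Left-multiplying both sides by T⁻¹ gives P = T⁻¹R.
T has determinant 9; T⁻¹ = [[0, 1], [-1/9, 1]].
P = T⁻¹R = [[0, 1], [-1/9, 1]] · [[27, 18], [-1, 6]] = [[-1, 6], [-4, 4]].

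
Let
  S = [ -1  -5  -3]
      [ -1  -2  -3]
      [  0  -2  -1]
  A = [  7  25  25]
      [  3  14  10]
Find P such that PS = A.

S is on the right of P, so right-multiply by S⁻¹: P = AS⁻¹.
det S = 3; the adjugate gives S⁻¹ = [[-4/3, 1/3, 3], [-1/3, 1/3, 0], [2/3, -2/3, -1]].
P = AS⁻¹ = [[7, 25, 25], [3, 14, 10]] · [[-4/3, 1/3, 3], [-1/3, 1/3, 0], [2/3, -2/3, -1]] = [[-1, -6, -4], [-2, -1, -1]].

P = [[-1, -6, -4], [-2, -1, -1]]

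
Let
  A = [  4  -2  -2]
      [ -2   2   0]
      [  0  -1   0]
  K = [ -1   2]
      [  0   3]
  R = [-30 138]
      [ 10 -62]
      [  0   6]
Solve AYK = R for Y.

Y = A⁻¹RK⁻¹ (apply A⁻¹ on the left and K⁻¹ on the right).
A has determinant -4; A⁻¹ = [[0, -1/2, -1], [0, 0, -1], [-1/2, -1, -1]].
det K = -3; the adjugate gives K⁻¹ = [[-1, 2/3], [0, 1/3]].
A⁻¹R = [[-5, 25], [0, -6], [5, -13]].
Y = (A⁻¹R)K⁻¹ = [[5, 5], [0, -2], [-5, -1]].

Y = [[5, 5], [0, -2], [-5, -1]]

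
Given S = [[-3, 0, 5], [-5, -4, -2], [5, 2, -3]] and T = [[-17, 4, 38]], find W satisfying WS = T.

S is on the right of W, so right-multiply by S⁻¹: W = TS⁻¹.
S has determinant 2; S⁻¹ = [[8, 5, 10], [-25/2, -8, -31/2], [5, 3, 6]].
W = TS⁻¹ = [[-17, 4, 38]] · [[8, 5, 10], [-25/2, -8, -31/2], [5, 3, 6]] = [[4, -3, -4]].

W = [[4, -3, -4]]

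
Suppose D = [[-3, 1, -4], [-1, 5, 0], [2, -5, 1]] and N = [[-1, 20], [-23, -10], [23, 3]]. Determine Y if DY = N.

D is on the left of Y, so left-multiply by D⁻¹: Y = D⁻¹N.
D has determinant 6; D⁻¹ = [[5/6, 19/6, 10/3], [1/6, 5/6, 2/3], [-5/6, -13/6, -7/3]].
Y = D⁻¹N = [[5/6, 19/6, 10/3], [1/6, 5/6, 2/3], [-5/6, -13/6, -7/3]] · [[-1, 20], [-23, -10], [23, 3]] = [[3, -5], [-4, -3], [-3, -2]].

Y = [[3, -5], [-4, -3], [-3, -2]]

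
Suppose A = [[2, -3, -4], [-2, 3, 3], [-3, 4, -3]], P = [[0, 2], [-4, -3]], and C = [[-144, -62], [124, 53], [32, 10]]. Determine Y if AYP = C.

Left-multiply by A⁻¹ and right-multiply by P⁻¹: Y = A⁻¹CP⁻¹.
det A = -1; the adjugate gives A⁻¹ = [[21, 25, -3], [15, 18, -2], [-1, -1, 0]].
det P = 8, so P⁻¹ = [[-3/8, -1/4], [1/2, 0]].
A⁻¹C = [[-20, -7], [8, 4], [20, 9]].
Y = (A⁻¹C)P⁻¹ = [[4, 5], [-1, -2], [-3, -5]].

Y = [[4, 5], [-1, -2], [-3, -5]]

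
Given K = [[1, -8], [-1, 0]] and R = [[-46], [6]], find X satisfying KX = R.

X = [[-6], [5]]

Left-multiplying both sides by K⁻¹ gives X = K⁻¹R.
det K = -8, so K⁻¹ = [[0, -1], [-1/8, -1/8]].
X = K⁻¹R = [[0, -1], [-1/8, -1/8]] · [[-46], [6]] = [[-6], [5]].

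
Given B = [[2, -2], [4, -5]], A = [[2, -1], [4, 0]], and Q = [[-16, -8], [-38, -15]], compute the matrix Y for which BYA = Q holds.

Left-multiply by B⁻¹ and right-multiply by A⁻¹: Y = B⁻¹QA⁻¹.
B has determinant -2; B⁻¹ = [[5/2, -1], [2, -1]].
A has determinant 4; A⁻¹ = [[0, 1/4], [-1, 1/2]].
B⁻¹Q = [[-2, -5], [6, -1]].
Y = (B⁻¹Q)A⁻¹ = [[5, -3], [1, 1]].

Y = [[5, -3], [1, 1]]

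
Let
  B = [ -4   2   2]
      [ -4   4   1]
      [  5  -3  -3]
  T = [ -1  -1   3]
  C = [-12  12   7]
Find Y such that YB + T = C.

Y = [[-4, 3, -3]]

YB = C − T = [[-11, 13, 4]].
Since B sits to the right of Y, Y = (C − T)B⁻¹.
det B = 6, so B⁻¹ = [[-3/2, 0, -1], [-7/6, 1/3, -2/3], [-4/3, -1/3, -4/3]].
Y = (C − T)B⁻¹ = [[-4, 3, -3]].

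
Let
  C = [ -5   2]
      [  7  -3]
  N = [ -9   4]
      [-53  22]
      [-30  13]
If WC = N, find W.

W = [[-1, -2], [5, -4], [-1, -5]]

Since C sits to the right of W, W = NC⁻¹.
det C = 1, so C⁻¹ = [[-3, -2], [-7, -5]].
W = NC⁻¹ = [[-9, 4], [-53, 22], [-30, 13]] · [[-3, -2], [-7, -5]] = [[-1, -2], [5, -4], [-1, -5]].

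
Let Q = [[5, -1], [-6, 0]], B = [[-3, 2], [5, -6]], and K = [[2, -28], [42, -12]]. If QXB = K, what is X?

X = [[4, 1], [4, -5]]

Isolating X: multiply by Q⁻¹ from the left and B⁻¹ from the right, so X = Q⁻¹KB⁻¹.
det Q = -6, so Q⁻¹ = [[0, -1/6], [-1, -5/6]].
det B = 8, so B⁻¹ = [[-3/4, -1/4], [-5/8, -3/8]].
Q⁻¹K = [[-7, 2], [-37, 38]].
X = (Q⁻¹K)B⁻¹ = [[4, 1], [4, -5]].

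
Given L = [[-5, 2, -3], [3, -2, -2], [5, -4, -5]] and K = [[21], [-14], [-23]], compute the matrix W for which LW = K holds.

W = [[-6], [-3], [1]]

L is on the left of W, so left-multiply by L⁻¹: W = L⁻¹K.
det L = 6; the adjugate gives L⁻¹ = [[1/3, 11/3, -5/3], [5/6, 20/3, -19/6], [-1/3, -5/3, 2/3]].
W = L⁻¹K = [[1/3, 11/3, -5/3], [5/6, 20/3, -19/6], [-1/3, -5/3, 2/3]] · [[21], [-14], [-23]] = [[-6], [-3], [1]].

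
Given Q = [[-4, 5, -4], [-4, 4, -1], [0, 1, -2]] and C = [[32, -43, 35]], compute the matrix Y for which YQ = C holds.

Q is on the right of Y, so right-multiply by Q⁻¹: Y = CQ⁻¹.
det Q = 4, so Q⁻¹ = [[-7/4, 3/2, 11/4], [-2, 2, 3], [-1, 1, 1]].
Y = CQ⁻¹ = [[32, -43, 35]] · [[-7/4, 3/2, 11/4], [-2, 2, 3], [-1, 1, 1]] = [[-5, -3, -6]].

Y = [[-5, -3, -6]]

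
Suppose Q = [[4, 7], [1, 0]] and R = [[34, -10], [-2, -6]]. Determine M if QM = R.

M = [[-2, -6], [6, 2]]

Q is on the left of M, so left-multiply by Q⁻¹: M = Q⁻¹R.
det Q = -7, so Q⁻¹ = [[0, 1], [1/7, -4/7]].
M = Q⁻¹R = [[0, 1], [1/7, -4/7]] · [[34, -10], [-2, -6]] = [[-2, -6], [6, 2]].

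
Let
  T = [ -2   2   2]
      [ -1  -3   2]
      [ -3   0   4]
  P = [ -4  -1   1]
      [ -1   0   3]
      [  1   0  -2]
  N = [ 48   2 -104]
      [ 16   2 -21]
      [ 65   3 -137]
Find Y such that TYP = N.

Y = [[5, 4, -3], [1, -3, 2], [3, -4, 4]]

Y = T⁻¹NP⁻¹ (apply T⁻¹ on the left and P⁻¹ on the right).
det T = 2, so T⁻¹ = [[-6, -4, 5], [-1, -1, 1], [-9/2, -3, 4]].
P has determinant -1; P⁻¹ = [[0, 2, 3], [-1, -7, -11], [0, 1, 1]].
T⁻¹N = [[-27, -5, 23], [1, -1, -12], [-4, -3, -17]].
Y = (T⁻¹N)P⁻¹ = [[5, 4, -3], [1, -3, 2], [3, -4, 4]].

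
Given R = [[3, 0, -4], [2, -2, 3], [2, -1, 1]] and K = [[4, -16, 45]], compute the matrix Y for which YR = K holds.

Y = [[-6, 5, 6]]

R is on the right of Y, so right-multiply by R⁻¹: Y = KR⁻¹.
R has determinant -5; R⁻¹ = [[-1/5, -4/5, 8/5], [-4/5, -11/5, 17/5], [-2/5, -3/5, 6/5]].
Y = KR⁻¹ = [[4, -16, 45]] · [[-1/5, -4/5, 8/5], [-4/5, -11/5, 17/5], [-2/5, -3/5, 6/5]] = [[-6, 5, 6]].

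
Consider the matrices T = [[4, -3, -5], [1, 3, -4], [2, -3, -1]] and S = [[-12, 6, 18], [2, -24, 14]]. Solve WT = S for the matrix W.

W = [[-4, 0, 2], [2, -6, 0]]

Right-multiplying both sides by T⁻¹ gives W = ST⁻¹.
det T = 6, so T⁻¹ = [[-5/2, 2, 9/2], [-7/6, 1, 11/6], [-3/2, 1, 5/2]].
W = ST⁻¹ = [[-12, 6, 18], [2, -24, 14]] · [[-5/2, 2, 9/2], [-7/6, 1, 11/6], [-3/2, 1, 5/2]] = [[-4, 0, 2], [2, -6, 0]].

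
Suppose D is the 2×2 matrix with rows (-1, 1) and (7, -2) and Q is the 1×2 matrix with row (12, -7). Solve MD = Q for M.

Right-multiplying both sides by D⁻¹ gives M = QD⁻¹.
det D = -5, so D⁻¹ = [[2/5, 1/5], [7/5, 1/5]].
M = QD⁻¹ = [[12, -7]] · [[2/5, 1/5], [7/5, 1/5]] = [[-5, 1]].

M = [[-5, 1]]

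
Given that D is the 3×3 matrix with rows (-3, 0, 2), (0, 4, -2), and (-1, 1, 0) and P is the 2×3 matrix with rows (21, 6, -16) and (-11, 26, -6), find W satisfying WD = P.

Since D sits to the right of W, W = PD⁻¹.
D has determinant 2; D⁻¹ = [[1, 1, -4], [1, 1, -3], [2, 3/2, -6]].
W = PD⁻¹ = [[21, 6, -16], [-11, 26, -6]] · [[1, 1, -4], [1, 1, -3], [2, 3/2, -6]] = [[-5, 3, -6], [3, 6, 2]].

W = [[-5, 3, -6], [3, 6, 2]]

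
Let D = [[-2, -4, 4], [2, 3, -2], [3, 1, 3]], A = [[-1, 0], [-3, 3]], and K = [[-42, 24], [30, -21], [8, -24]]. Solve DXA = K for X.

Isolating X: multiply by D⁻¹ from the left and A⁻¹ from the right, so X = D⁻¹KA⁻¹.
det D = -2, so D⁻¹ = [[-11/2, -8, 2], [6, 9, -2], [7/2, 5, -1]].
det A = -3, so A⁻¹ = [[-1, 0], [-1, 1/3]].
D⁻¹K = [[7, -12], [2, 3], [-5, 3]].
X = (D⁻¹K)A⁻¹ = [[5, -4], [-5, 1], [2, 1]].

X = [[5, -4], [-5, 1], [2, 1]]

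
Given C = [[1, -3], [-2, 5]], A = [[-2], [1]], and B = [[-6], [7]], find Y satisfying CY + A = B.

Y = [[2], [2]]

CY = B − A = [[-4], [6]].
C is on the left of Y, so left-multiply by C⁻¹: Y = C⁻¹(B − A).
det C = -1, so C⁻¹ = [[-5, -3], [-2, -1]].
Y = C⁻¹(B − A) = [[2], [2]].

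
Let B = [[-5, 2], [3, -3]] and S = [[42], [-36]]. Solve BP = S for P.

P = [[-6], [6]]

Left-multiplying both sides by B⁻¹ gives P = B⁻¹S.
det B = 9, so B⁻¹ = [[-1/3, -2/9], [-1/3, -5/9]].
P = B⁻¹S = [[-1/3, -2/9], [-1/3, -5/9]] · [[42], [-36]] = [[-6], [6]].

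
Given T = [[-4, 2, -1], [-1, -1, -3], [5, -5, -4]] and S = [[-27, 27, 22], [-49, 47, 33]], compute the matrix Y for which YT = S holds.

Y = [[-1, 1, -6], [6, -5, -6]]

Right-multiplying both sides by T⁻¹ gives Y = ST⁻¹.
det T = -4, so T⁻¹ = [[11/4, -13/4, 7/4], [19/4, -21/4, 11/4], [-5/2, 5/2, -3/2]].
Y = ST⁻¹ = [[-27, 27, 22], [-49, 47, 33]] · [[11/4, -13/4, 7/4], [19/4, -21/4, 11/4], [-5/2, 5/2, -3/2]] = [[-1, 1, -6], [6, -5, -6]].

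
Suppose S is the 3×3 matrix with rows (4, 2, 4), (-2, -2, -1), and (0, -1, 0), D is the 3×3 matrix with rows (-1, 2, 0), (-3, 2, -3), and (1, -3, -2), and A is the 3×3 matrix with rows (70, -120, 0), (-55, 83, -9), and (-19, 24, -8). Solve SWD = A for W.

W = [[-3, -1, 3], [-5, -4, 2], [-3, 1, -1]]

Left-multiply by S⁻¹ and right-multiply by D⁻¹: W = S⁻¹AD⁻¹.
det S = 4, so S⁻¹ = [[-1/4, -1, 3/2], [0, 0, -1], [1/2, 1, -1]].
det D = -5, so D⁻¹ = [[13/5, -4/5, 6/5], [9/5, -2/5, 3/5], [-7/5, 1/5, -4/5]].
S⁻¹A = [[9, -17, -3], [19, -24, 8], [-1, -1, -1]].
W = (S⁻¹A)D⁻¹ = [[-3, -1, 3], [-5, -4, 2], [-3, 1, -1]].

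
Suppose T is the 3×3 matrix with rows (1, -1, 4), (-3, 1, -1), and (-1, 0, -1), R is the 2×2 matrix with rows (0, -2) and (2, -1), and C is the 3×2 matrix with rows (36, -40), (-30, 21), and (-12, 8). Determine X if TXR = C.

X = [[-1, 3], [-4, -3], [2, 3]]

Left-multiply by T⁻¹ and right-multiply by R⁻¹: X = T⁻¹CR⁻¹.
T has determinant 5; T⁻¹ = [[-1/5, -1/5, -3/5], [-2/5, 3/5, -11/5], [1/5, 1/5, -2/5]].
R has determinant 4; R⁻¹ = [[-1/4, 1/2], [-1/2, 0]].
T⁻¹C = [[6, -1], [-6, 11], [6, -7]].
X = (T⁻¹C)R⁻¹ = [[-1, 3], [-4, -3], [2, 3]].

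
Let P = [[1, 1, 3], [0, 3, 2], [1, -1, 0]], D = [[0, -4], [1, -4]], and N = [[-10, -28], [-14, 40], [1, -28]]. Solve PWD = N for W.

W = [[4, -3], [-2, -4], [5, -1]]

W = P⁻¹ND⁻¹ (apply P⁻¹ on the left and D⁻¹ on the right).
det P = -5; the adjugate gives P⁻¹ = [[-2/5, 3/5, 7/5], [-2/5, 3/5, 2/5], [3/5, -2/5, -3/5]].
det D = 4, so D⁻¹ = [[-1, 1], [-1/4, 0]].
P⁻¹N = [[-3, -4], [-4, 24], [-1, -16]].
W = (P⁻¹N)D⁻¹ = [[4, -3], [-2, -4], [5, -1]].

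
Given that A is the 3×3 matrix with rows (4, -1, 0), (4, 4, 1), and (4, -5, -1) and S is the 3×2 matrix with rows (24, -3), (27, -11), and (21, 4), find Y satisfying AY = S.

Y = [[6, -1], [0, -1], [3, -3]]

A is on the left of Y, so left-multiply by A⁻¹: Y = A⁻¹S.
A has determinant -4; A⁻¹ = [[-1/4, 1/4, 1/4], [-2, 1, 1], [9, -4, -5]].
Y = A⁻¹S = [[-1/4, 1/4, 1/4], [-2, 1, 1], [9, -4, -5]] · [[24, -3], [27, -11], [21, 4]] = [[6, -1], [0, -1], [3, -3]].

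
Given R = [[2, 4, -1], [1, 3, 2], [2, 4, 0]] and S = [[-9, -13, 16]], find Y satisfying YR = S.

Since R sits to the right of Y, Y = SR⁻¹.
det R = 2; the adjugate gives R⁻¹ = [[-4, -2, 11/2], [2, 1, -5/2], [-1, 0, 1]].
Y = SR⁻¹ = [[-9, -13, 16]] · [[-4, -2, 11/2], [2, 1, -5/2], [-1, 0, 1]] = [[-6, 5, -1]].

Y = [[-6, 5, -1]]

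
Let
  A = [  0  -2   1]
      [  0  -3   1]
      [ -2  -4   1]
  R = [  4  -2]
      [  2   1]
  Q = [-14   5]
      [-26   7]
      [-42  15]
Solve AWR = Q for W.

W = [[1, -1], [2, 2], [1, 3]]

W = A⁻¹QR⁻¹ (apply A⁻¹ on the left and R⁻¹ on the right).
A has determinant -2; A⁻¹ = [[-1/2, 1, -1/2], [1, -1, 0], [3, -2, 0]].
det R = 8, so R⁻¹ = [[1/8, 1/4], [-1/4, 1/2]].
A⁻¹Q = [[2, -3], [12, -2], [10, 1]].
W = (A⁻¹Q)R⁻¹ = [[1, -1], [2, 2], [1, 3]].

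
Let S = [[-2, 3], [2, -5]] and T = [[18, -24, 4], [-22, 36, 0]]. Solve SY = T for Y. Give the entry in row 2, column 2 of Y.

S is on the left of Y, so left-multiply by S⁻¹: Y = S⁻¹T.
S has determinant 4; S⁻¹ = [[-5/4, -3/4], [-1/2, -1/2]].
Y = S⁻¹T = [[-5/4, -3/4], [-1/2, -1/2]] · [[18, -24, 4], [-22, 36, 0]] = [[-6, 3, -5], [2, -6, -2]].

-6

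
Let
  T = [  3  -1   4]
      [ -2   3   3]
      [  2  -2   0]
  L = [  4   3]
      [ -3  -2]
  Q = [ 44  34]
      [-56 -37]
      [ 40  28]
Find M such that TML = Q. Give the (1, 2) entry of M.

-4

M = T⁻¹QL⁻¹ (apply T⁻¹ on the left and L⁻¹ on the right).
T has determinant 4; T⁻¹ = [[3/2, -2, -15/4], [3/2, -2, -17/4], [-1/2, 1, 7/4]].
det L = 1; the adjugate gives L⁻¹ = [[-2, -3], [3, 4]].
T⁻¹Q = [[28, 20], [8, 6], [-8, -5]].
M = (T⁻¹Q)L⁻¹ = [[4, -4], [2, 0], [1, 4]].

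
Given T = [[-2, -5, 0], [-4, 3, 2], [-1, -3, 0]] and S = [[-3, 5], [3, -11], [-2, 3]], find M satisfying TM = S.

M = [[-1, 0], [1, -1], [-2, -4]]

Since T multiplies M on the left, M = T⁻¹S.
det T = -2, so T⁻¹ = [[-3, 0, 5], [1, 0, -2], [-15/2, 1/2, 13]].
M = T⁻¹S = [[-3, 0, 5], [1, 0, -2], [-15/2, 1/2, 13]] · [[-3, 5], [3, -11], [-2, 3]] = [[-1, 0], [1, -1], [-2, -4]].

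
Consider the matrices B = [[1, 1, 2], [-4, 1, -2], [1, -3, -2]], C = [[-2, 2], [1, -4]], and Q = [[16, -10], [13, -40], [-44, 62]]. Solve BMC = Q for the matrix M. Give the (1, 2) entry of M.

1

Left-multiply by B⁻¹ and right-multiply by C⁻¹: M = B⁻¹QC⁻¹.
det B = 4; the adjugate gives B⁻¹ = [[-2, -1, -1], [-5/2, -1, -3/2], [11/4, 1, 5/4]].
det C = 6, so C⁻¹ = [[-2/3, -1/3], [-1/6, -1/3]].
B⁻¹Q = [[-1, -2], [13, -28], [2, 10]].
M = (B⁻¹Q)C⁻¹ = [[1, 1], [-4, 5], [-3, -4]].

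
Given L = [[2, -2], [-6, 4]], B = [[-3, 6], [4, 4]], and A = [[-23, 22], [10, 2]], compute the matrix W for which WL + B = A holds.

W = [[-4, 2], [-3, -2]]

WL = A − B = [[-20, 16], [6, -2]].
Right-multiplying both sides by L⁻¹ gives W = (A − B)L⁻¹.
L has determinant -4; L⁻¹ = [[-1, -1/2], [-3/2, -1/2]].
W = (A − B)L⁻¹ = [[-4, 2], [-3, -2]].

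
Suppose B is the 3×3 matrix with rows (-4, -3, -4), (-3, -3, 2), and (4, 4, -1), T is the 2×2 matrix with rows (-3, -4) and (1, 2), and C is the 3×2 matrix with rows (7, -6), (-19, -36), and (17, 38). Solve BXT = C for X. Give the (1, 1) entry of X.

Isolating X: multiply by B⁻¹ from the left and T⁻¹ from the right, so X = B⁻¹CT⁻¹.
B has determinant 5; B⁻¹ = [[-1, -19/5, -18/5], [1, 4, 4], [0, 4/5, 3/5]].
T has determinant -2; T⁻¹ = [[-1, -2], [1/2, 3/2]].
B⁻¹C = [[4, 6], [-1, 2], [-5, -6]].
X = (B⁻¹C)T⁻¹ = [[-1, 1], [2, 5], [2, 1]].

-1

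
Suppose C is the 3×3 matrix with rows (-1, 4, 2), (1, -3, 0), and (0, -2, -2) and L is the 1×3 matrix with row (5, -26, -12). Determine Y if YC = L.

Right-multiplying both sides by C⁻¹ gives Y = LC⁻¹.
det C = -2; the adjugate gives C⁻¹ = [[-3, -2, -3], [-1, -1, -1], [1, 1, 1/2]].
Y = LC⁻¹ = [[5, -26, -12]] · [[-3, -2, -3], [-1, -1, -1], [1, 1, 1/2]] = [[-1, 4, 5]].

Y = [[-1, 4, 5]]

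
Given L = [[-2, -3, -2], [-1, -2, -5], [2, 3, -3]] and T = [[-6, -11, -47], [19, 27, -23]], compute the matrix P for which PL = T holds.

P = [[6, 4, 5], [-5, 3, 6]]

L is on the right of P, so right-multiply by L⁻¹: P = TL⁻¹.
L has determinant -5; L⁻¹ = [[-21/5, 3, -11/5], [13/5, -2, 8/5], [-1/5, 0, -1/5]].
P = TL⁻¹ = [[-6, -11, -47], [19, 27, -23]] · [[-21/5, 3, -11/5], [13/5, -2, 8/5], [-1/5, 0, -1/5]] = [[6, 4, 5], [-5, 3, 6]].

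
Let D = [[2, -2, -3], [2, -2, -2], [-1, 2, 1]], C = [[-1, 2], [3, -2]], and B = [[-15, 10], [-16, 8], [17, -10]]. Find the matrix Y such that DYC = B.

Y = D⁻¹BC⁻¹ (apply D⁻¹ on the left and C⁻¹ on the right).
D has determinant -2; D⁻¹ = [[-1, 2, 1], [0, 1/2, 1], [-1, 1, 0]].
C has determinant -4; C⁻¹ = [[1/2, 1/2], [3/4, 1/4]].
D⁻¹B = [[0, -4], [9, -6], [-1, -2]].
Y = (D⁻¹B)C⁻¹ = [[-3, -1], [0, 3], [-2, -1]].

Y = [[-3, -1], [0, 3], [-2, -1]]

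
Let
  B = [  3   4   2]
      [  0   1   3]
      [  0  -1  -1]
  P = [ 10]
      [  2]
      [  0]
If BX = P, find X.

Since B multiplies X on the left, X = B⁻¹P.
B has determinant 6; B⁻¹ = [[1/3, 1/3, 5/3], [0, -1/2, -3/2], [0, 1/2, 1/2]].
X = B⁻¹P = [[1/3, 1/3, 5/3], [0, -1/2, -3/2], [0, 1/2, 1/2]] · [[10], [2], [0]] = [[4], [-1], [1]].

X = [[4], [-1], [1]]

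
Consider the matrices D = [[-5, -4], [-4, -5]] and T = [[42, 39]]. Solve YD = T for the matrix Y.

Y = [[-6, -3]]

Right-multiplying both sides by D⁻¹ gives Y = TD⁻¹.
det D = 9, so D⁻¹ = [[-5/9, 4/9], [4/9, -5/9]].
Y = TD⁻¹ = [[42, 39]] · [[-5/9, 4/9], [4/9, -5/9]] = [[-6, -3]].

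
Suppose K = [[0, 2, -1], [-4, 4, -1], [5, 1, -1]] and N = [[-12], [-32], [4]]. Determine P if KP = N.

P = [[2], [-6], [0]]

K is on the left of P, so left-multiply by K⁻¹: P = K⁻¹N.
det K = 6, so K⁻¹ = [[-1/2, 1/6, 1/3], [-3/2, 5/6, 2/3], [-4, 5/3, 4/3]].
P = K⁻¹N = [[-1/2, 1/6, 1/3], [-3/2, 5/6, 2/3], [-4, 5/3, 4/3]] · [[-12], [-32], [4]] = [[2], [-6], [0]].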